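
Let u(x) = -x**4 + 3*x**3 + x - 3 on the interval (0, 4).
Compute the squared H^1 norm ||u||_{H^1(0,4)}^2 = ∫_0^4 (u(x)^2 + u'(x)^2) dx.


||u||_{H^1}^2 = 1811816/315

The H^1 norm (squared) on an interval (0, L) is
  ||u||_{H^1}^2 = ∫_0^L u(x)^2 dx + ∫_0^L u'(x)^2 dx.
Compute u'(x) = -4*x**3 + 9*x**2 + 1.
Then u(x)^2 = x**8 - 6*x**7 + 9*x**6 - 2*x**5 + 12*x**4 - 18*x**3 + x**2 - 6*x + 9 and u'(x)^2 = 16*x**6 - 72*x**5 + 81*x**4 - 8*x**3 + 18*x**2 + 1.
Integrate each monomial from 0 to 4 using ∫_0^4 c·x^n dx = c·4^(n+1)/(n+1):
  ∫_0^4 u(x)^2 dx = ∫_0^4 (x^8 - 6*x^7 + 9*x^6 - 2*x^5 + 12*x^4 - 18*x^3 + x^2 - 6*x + 9) dx. Term by term:
    ∫_0^4 x^8 dx = 262144/9;  ∫_0^4 -6*x^7 dx = -49152;  ∫_0^4 9*x^6 dx = 147456/7;
    ∫_0^4 -2*x^5 dx = -4096/3;  ∫_0^4 12*x^4 dx = 12288/5;  ∫_0^4 -18*x^3 dx = -1152;
    ∫_0^4 x^2 dx = 64/3;  ∫_0^4 -6*x dx = -48;  ∫_0^4 9 dx = 36.
  Sum: 262144/9 − 49152 + 147456/7 − 4096/3 + 12288/5 − 1152 + 64/3 − 48 + 36 = 311804/315.
  ∫_0^4 u'(x)^2 dx = ∫_0^4 (16*x^6 - 72*x^5 + 81*x^4 - 8*x^3 + 18*x^2 + 1) dx. Term by term:
    ∫_0^4 16*x^6 dx = 262144/7;  ∫_0^4 -72*x^5 dx = -49152;  ∫_0^4 81*x^4 dx = 82944/5;
    ∫_0^4 -8*x^3 dx = -512;  ∫_0^4 18*x^2 dx = 384;  ∫_0^4 1 dx = 4.
  Sum: 262144/7 − 49152 + 82944/5 − 512 + 384 + 4 = 166668/35.
Adding: ||u||_{H^1}^2 = 311804/315 + 166668/35 = 1811816/315.


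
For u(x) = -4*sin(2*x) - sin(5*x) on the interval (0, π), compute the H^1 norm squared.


||u||_{H^1(0,π)}^2 = 53*π

u'(x) = -8*cos(2*x) - 5*cos(5*x).
Expand u² and (u')² and integrate term by term on (0, π), using: for integers n ≥ 1, ∫_0^π sin²(nx) dx = ∫_0^π cos²(nx) dx = π/2; for n ≠ n', ∫_0^π sin(nx)sin(n'x) dx = ∫_0^π cos(nx)cos(n'x) dx = 0; and by product-to-sum, ∫_0^π sin(nx)cos(n'x) dx = ½∫_0^π [sin((n+n')x) + sin((n−n')x)] dx, which is 0 when n+n' is even and 2n/(n²−n'²) when n+n' is odd (it need not vanish on (0, π)).
  u² squared terms: (-1)²·∫sin(5x)² dx = 1·π/2 = π/2;  (-4)²·∫sin(2x)² dx = 16·π/2 = 8*π.
  u² cross terms: 2·(-1)·(-4)·∫sin(5x)·sin(2x) dx = 8·(0) = 0.
  So ∫_0^π u² dx = π/2 + 8*π + 0 = 17*π/2.
  (u')² squared terms: (-8)²·∫cos(2x)² dx = 64·π/2 = 32*π;  (-5)²·∫cos(5x)² dx = 25·π/2 = 25*π/2.
  (u')² cross terms: 2·(-8)·(-5)·∫cos(2x)·cos(5x) dx = 80·(0) = 0.
  So ∫_0^π (u')² dx = 32*π + 25*π/2 + 0 = 89*π/2.
||u||_{H^1}^2 = (17*π/2) + (89*π/2) = 53*π.


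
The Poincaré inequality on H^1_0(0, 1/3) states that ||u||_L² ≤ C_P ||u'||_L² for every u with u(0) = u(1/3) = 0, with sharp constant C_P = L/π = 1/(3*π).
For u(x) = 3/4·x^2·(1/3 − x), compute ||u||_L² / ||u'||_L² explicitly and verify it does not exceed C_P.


||u||_L² / ||u'||_L² = sqrt(14)/42 < C_P = 1/(3*π).

u(x) = 3/4·x^2·(1/3 − x), so u'(x) = x*(2 - 9*x)/4.
u(x) = 3/4·x^2·(1/3 − x) vanishes at x = 0 and x = 1/3, so u ∈ H^1_0(0, 1/3). Differentiate via the product rule and integrate the resulting polynomials term by term.
  ∫_0^1/3 u² dx = ∫_0^1/3 (9*x^6/16 - 3*x^5/8 + x^4/16) dx. Term by term:
    ∫_0^1/3 9*x^6/16 dx = 1/27216;  ∫_0^1/3 -3*x^5/8 dx = -1/11664;  ∫_0^1/3 x^4/16 dx = 1/19440.
  Sum: 1/27216 − 1/11664 + 1/19440 = 1/408240.
  ∫_0^1/3 (u')² dx = ∫_0^1/3 (81*x^4/16 - 9*x^3/4 + x^2/4) dx. Term by term:
    ∫_0^1/3 81*x^4/16 dx = 1/240;  ∫_0^1/3 -9*x^3/4 dx = -1/144;  ∫_0^1/3 x^2/4 dx = 1/324.
  Sum: 1/240 − 1/144 + 1/324 = 1/3240.
∫_0^1/3 u² dx = 1/408240, so ||u||_L² = sqrt(35)/3780.
∫_0^1/3 (u')² dx = 1/3240, so ||u'||_L² = sqrt(10)/180.
Ratio ||u||_L² / ||u'||_L² = sqrt(14)/42.
Sharp Poincaré constant on H^1_0(0, 1/3) is C_P = L/π = 1/(3*π), achieved by sin(3*π·x).
A polynomial bump cannot attain the sharp Poincaré constant (only the first sine eigenfunction does), so the ratio is strictly less than C_P, consistent with ||u||_L² ≤ C_P ||u'||_L².


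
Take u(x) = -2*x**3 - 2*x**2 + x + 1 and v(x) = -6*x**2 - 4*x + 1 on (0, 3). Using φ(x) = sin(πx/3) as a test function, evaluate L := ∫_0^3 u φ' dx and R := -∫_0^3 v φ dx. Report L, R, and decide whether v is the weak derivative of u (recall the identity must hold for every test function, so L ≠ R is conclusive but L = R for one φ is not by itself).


LHS = -648/π^3 + 192/π, RHS = -648/π^3 + 192/π. Yes, v = u' weakly.

u(x) = -2*x**3 - 2*x**2 + x + 1, classical derivative u'(x) = -6*x**2 - 4*x + 1.
φ(x) = sin(πx/3), so φ'(x) = π*cos(π*x/3)/3.
Note φ(0) = φ(3) = 0, so the boundary term u·φ vanishes.
LHS = ∫_0^3 u(x) φ'(x) dx = ∫_0^3 (-2*π*x^3*cos(π*x/3)/3 - 2*π*x^2*cos(π*x/3)/3 + π*x*cos(π*x/3)/3 + π*cos(π*x/3)/3) dx. Term by term:
  ∫_0^3 π*cos(π*x/3)/3 dx = 0;  ∫_0^3 -2*π*x^2*cos(π*x/3)/3 dx = 36/π;  ∫_0^3 -2*π*x^3*cos(π*x/3)/3 dx = -648/π^3 + 162/π;
  ∫_0^3 π*x*cos(π*x/3)/3 dx = -6/π.
Sum: 0 + 36/π + -648/π^3 + 162/π − 6/π = -648/π^3 + 192/π.
So LHS = -648/π^3 + 192/π.
∫_0^3 v(x) φ(x) dx = ∫_0^3 (-6*x^2*sin(π*x/3) - 4*x*sin(π*x/3) + sin(π*x/3)) dx. Term by term:
  ∫_0^3 -6*x^2*sin(π*x/3) dx = -162/π + 648/π^3;  ∫_0^3 -4*x*sin(π*x/3) dx = -36/π;  ∫_0^3 sin(π*x/3) dx = 6/π.
Sum: -162/π + 648/π^3 − 36/π + 6/π = -192/π + 648/π^3.
So RHS = -∫_0^3 v(x) φ(x) dx = -648/π^3 + 192/π.
LHS = RHS, so the identity holds for this test φ.
Moreover u is smooth here and v(x) = u'(x) = -6*x**2 - 4*x + 1 pointwise, so the identity holds for every test function. Hence v is the weak derivative of u.


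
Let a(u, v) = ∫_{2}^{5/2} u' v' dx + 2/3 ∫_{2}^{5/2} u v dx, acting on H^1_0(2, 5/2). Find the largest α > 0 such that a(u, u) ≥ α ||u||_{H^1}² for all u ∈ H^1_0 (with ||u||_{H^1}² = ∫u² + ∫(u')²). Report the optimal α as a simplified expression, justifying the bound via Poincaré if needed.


α = 2*(1 + 6*π^2)/(3*(1 + 4*π^2))

Coercivity of a(·,·) on H^1_0(2, 5/2) means a(u, u) ≥ α ||u||_{H^1}² for every u ∈ H^1_0.
The interval has length L = 1/2, and Poincaré/coercivity depend only on L. Here a(u, u) = ∫(u')² + (2/3)·∫u².
Here 0 < c = 2/3 < 1. The condition a(u,u) ≥ α||u||_{H^1}² reads (1−α)∫(u')² ≥ (α−c)∫u². Any admissible α is ≤ 1 (rapidly oscillating u have ∫u²/∫(u')² → 0), and α = 1 would force 0 ≥ (1−c)∫u², impossible since c < 1; so 1−α > 0. By the sharp Poincaré inequality on H^1_0 of an interval of length L, ∫(u')² ≥ (π/L)²∫u² with equality for the first sine mode sin(π(x−x₀)/L) (x₀ the left endpoint), so the inequality holds for all u iff (1−α)(π/L)² ≥ α − c, i.e. α ≤ ((π/L)² + c)/((π/L)² + 1) = (1 + c(L/π)²)/(1 + (L/π)²). With (π/L)² = 4*π^2 and c = 2/3, the largest admissible constant is α = ((π/L)² + c)/((π/L)² + 1).
Simplifying, α = 2*(1 + 6*π^2)/(3*(1 + 4*π^2)).


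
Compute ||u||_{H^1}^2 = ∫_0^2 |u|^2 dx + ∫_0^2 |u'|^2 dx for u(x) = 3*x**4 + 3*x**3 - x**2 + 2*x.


||u||_{H^1}^2 = 98696/15

The H^1 norm (squared) on an interval (0, L) is
  ||u||_{H^1}^2 = ∫_0^L u(x)^2 dx + ∫_0^L u'(x)^2 dx.
Compute u'(x) = 12*x**3 + 9*x**2 - 2*x + 2.
Then u(x)^2 = 9*x**8 + 18*x**7 + 3*x**6 + 6*x**5 + 13*x**4 - 4*x**3 + 4*x**2 and u'(x)^2 = 144*x**6 + 216*x**5 + 33*x**4 + 12*x**3 + 40*x**2 - 8*x + 4.
Integrate each monomial from 0 to 2 using ∫_0^2 c·x^n dx = c·2^(n+1)/(n+1):
  ∫_0^2 u(x)^2 dx = ∫_0^2 (9*x^8 + 18*x^7 + 3*x^6 + 6*x^5 + 13*x^4 - 4*x^3 + 4*x^2) dx. Term by term:
    ∫_0^2 9*x^8 dx = 512;  ∫_0^2 18*x^7 dx = 576;  ∫_0^2 3*x^6 dx = 384/7;
    ∫_0^2 6*x^5 dx = 64;  ∫_0^2 13*x^4 dx = 416/5;  ∫_0^2 -4*x^3 dx = -16;
    ∫_0^2 4*x^2 dx = 32/3.
  Sum: 512 + 576 + 384/7 + 64 + 416/5 − 16 + 32/3 = 134896/105.
  ∫_0^2 u'(x)^2 dx = ∫_0^2 (144*x^6 + 216*x^5 + 33*x^4 + 12*x^3 + 40*x^2 - 8*x + 4) dx. Term by term:
    ∫_0^2 144*x^6 dx = 18432/7;  ∫_0^2 216*x^5 dx = 2304;  ∫_0^2 33*x^4 dx = 1056/5;
    ∫_0^2 12*x^3 dx = 48;  ∫_0^2 40*x^2 dx = 320/3;  ∫_0^2 -8*x dx = -16;
    ∫_0^2 4 dx = 8.
  Sum: 18432/7 + 2304 + 1056/5 + 48 + 320/3 − 16 + 8 = 555976/105.
Adding: ||u||_{H^1}^2 = 134896/105 + 555976/105 = 98696/15.


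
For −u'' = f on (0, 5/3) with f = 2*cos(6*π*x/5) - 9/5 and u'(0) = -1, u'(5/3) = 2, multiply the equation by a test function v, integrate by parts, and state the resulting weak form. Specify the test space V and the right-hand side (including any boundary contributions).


V = H^1(0, 5/3) (v unrestricted at boundary; u is determined up to an additive constant); weak form: ∫_0^5/3 u'v' dx = ∫_0^5/3 (2*cos(6*π*x/5) - 9/5) v dx + 2·v(5/3) + v(0) for all v ∈ V.

Multiply both sides by a test function v and integrate from 0 to 5/3:
  ∫_0^5/3 −u''(x) v(x) dx = ∫_0^5/3 f(x) v(x) dx.
Integrate the LHS by parts once:
  ∫_0^5/3 −u'' v dx = −[u'(x) v(x)]_0^5/3 + ∫_0^5/3 u'(x) v'(x) dx.
Thus ∫_0^5/3 u'(x) v'(x) dx = ∫_0^5/3 f(x) v(x) dx + [u'(x) v(x)]_0^5/3.
Choose V so that boundary terms are either known or forced to vanish.
u has inhomogeneous Neumann u'(0) = -1, u'(5/3) = 2. [u' v]_0^5/3 = (2)·v(5/3) − (-1)·v(0) = 2·v(5/3) + v(0). Take V = H^1(0, 5/3); boundary term becomes part of RHS.
Weak formulation: find u (satisfying any essential BC) such that ∫_0^5/3 u'(x) v'(x) dx = ∫_0^5/3 f v dx + 2·v(5/3) + v(0) for all v ∈ V (Neumann data are natural BCs: they enter the RHS as boundary terms).
Substituting f(x) = 2*cos(6*π*x/5) - 9/5, the right-hand side is ∫_0^5/3 (2*cos(6*π*x/5) - 9/5) v dx + 2·v(5/3) + v(0).
Compatibility check (pure Neumann): taking v ≡ 1 ∈ V gives 0 = ∫_0^5/3 f dx + (2) − (-1), i.e. ∫_0^5/3 f dx must equal u'(0) − u'(5/3) = -3. Indeed ∫_0^5/3 (2*cos(6*π*x/5) - 9/5) dx = -3, so the data are compatible. The solution is then unique only up to an additive constant (fix it e.g. by requiring ∫_0^5/3 u dx = 0).


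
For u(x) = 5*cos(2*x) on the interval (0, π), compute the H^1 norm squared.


||u||_{H^1(0,π)}^2 = 125*π/2

u'(x) = -10*sin(2*x).
Expand u² and (u')² and integrate term by term on (0, π), using: for integers n ≥ 1, ∫_0^π sin²(nx) dx = ∫_0^π cos²(nx) dx = π/2; for n ≠ n', ∫_0^π sin(nx)sin(n'x) dx = ∫_0^π cos(nx)cos(n'x) dx = 0; and by product-to-sum, ∫_0^π sin(nx)cos(n'x) dx = ½∫_0^π [sin((n+n')x) + sin((n−n')x)] dx, which is 0 when n+n' is even and 2n/(n²−n'²) when n+n' is odd (it need not vanish on (0, π)).
  u² squared terms: (5)²·∫cos(2x)² dx = 25·π/2 = 25*π/2.
  So ∫_0^π u² dx = 25*π/2.
  (u')² squared terms: (-10)²·∫sin(2x)² dx = 100·π/2 = 50*π.
  So ∫_0^π (u')² dx = 50*π.
||u||_{H^1}^2 = (25*π/2) + (50*π) = 125*π/2.


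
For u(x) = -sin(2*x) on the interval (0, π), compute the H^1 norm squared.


||u||_{H^1(0,π)}^2 = 5*π/2

u'(x) = -2*cos(2*x).
Expand u² and (u')² and integrate term by term on (0, π), using: for integers n ≥ 1, ∫_0^π sin²(nx) dx = ∫_0^π cos²(nx) dx = π/2; for n ≠ n', ∫_0^π sin(nx)sin(n'x) dx = ∫_0^π cos(nx)cos(n'x) dx = 0; and by product-to-sum, ∫_0^π sin(nx)cos(n'x) dx = ½∫_0^π [sin((n+n')x) + sin((n−n')x)] dx, which is 0 when n+n' is even and 2n/(n²−n'²) when n+n' is odd (it need not vanish on (0, π)).
  u² squared terms: (-1)²·∫sin(2x)² dx = 1·π/2 = π/2.
  So ∫_0^π u² dx = π/2.
  (u')² squared terms: (-2)²·∫cos(2x)² dx = 4·π/2 = 2*π.
  So ∫_0^π (u')² dx = 2*π.
||u||_{H^1}^2 = (π/2) + (2*π) = 5*π/2.


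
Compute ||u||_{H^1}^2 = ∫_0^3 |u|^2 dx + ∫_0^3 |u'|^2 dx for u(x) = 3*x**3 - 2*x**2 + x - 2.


||u||_{H^1}^2 = 151986/35

The H^1 norm (squared) on an interval (0, L) is
  ||u||_{H^1}^2 = ∫_0^L u(x)^2 dx + ∫_0^L u'(x)^2 dx.
Compute u'(x) = 9*x**2 - 4*x + 1.
Then u(x)^2 = 9*x**6 - 12*x**5 + 10*x**4 - 16*x**3 + 9*x**2 - 4*x + 4 and u'(x)^2 = 81*x**4 - 72*x**3 + 34*x**2 - 8*x + 1.
Integrate each monomial from 0 to 3 using ∫_0^3 c·x^n dx = c·3^(n+1)/(n+1):
  ∫_0^3 u(x)^2 dx = ∫_0^3 (9*x^6 - 12*x^5 + 10*x^4 - 16*x^3 + 9*x^2 - 4*x + 4) dx. Term by term:
    ∫_0^3 9*x^6 dx = 19683/7;  ∫_0^3 -12*x^5 dx = -1458;  ∫_0^3 10*x^4 dx = 486;
    ∫_0^3 -16*x^3 dx = -324;  ∫_0^3 9*x^2 dx = 81;  ∫_0^3 -4*x dx = -18;
    ∫_0^3 4 dx = 12.
  Sum: 19683/7 − 1458 + 486 − 324 + 81 − 18 + 12 = 11136/7.
  ∫_0^3 u'(x)^2 dx = ∫_0^3 (81*x^4 - 72*x^3 + 34*x^2 - 8*x + 1) dx. Term by term:
    ∫_0^3 81*x^4 dx = 19683/5;  ∫_0^3 -72*x^3 dx = -1458;  ∫_0^3 34*x^2 dx = 306;
    ∫_0^3 -8*x dx = -36;  ∫_0^3 1 dx = 3.
  Sum: 19683/5 − 1458 + 306 − 36 + 3 = 13758/5.
Adding: ||u||_{H^1}^2 = 11136/7 + 13758/5 = 151986/35.


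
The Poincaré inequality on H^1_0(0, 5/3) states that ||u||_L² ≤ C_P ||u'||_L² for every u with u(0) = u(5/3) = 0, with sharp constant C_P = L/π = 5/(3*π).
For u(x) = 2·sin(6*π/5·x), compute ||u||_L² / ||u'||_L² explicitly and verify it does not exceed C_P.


||u||_L² / ||u'||_L² = 5/(6*π) < C_P = 5/(3*π).

u(x) = 2·sin(6*π/5·x), so u'(x) = 12*π*cos(6*π*x/5)/5.
Writing u(x) = A·sin(kπx/L) with A = 2 and k = 2, use ∫_0^L sin²(kπx/L) dx = L/2 and ∫_0^L cos²(kπx/L) dx = L/2.
u² = 4·sin²(6*π/5·x) and (u')² = 144*π^2/25·cos²(6*π/5·x), and each of sin², cos² integrates to L/2 = 5/6 over (0, 5/3).
∫_0^5/3 u² dx = 10/3, so ||u||_L² = sqrt(30)/3.
∫_0^5/3 (u')² dx = 24*π^2/5, so ||u'||_L² = 2*sqrt(30)*π/5.
Ratio ||u||_L² / ||u'||_L² = 5/(6*π).
Sharp Poincaré constant on H^1_0(0, 5/3) is C_P = L/π = 5/(3*π), achieved by sin(3*π/5·x).
This is the k = 2 harmonic; the ratio L/(kπ) is strictly less than C_P = L/π, consistent with the sharp inequality ||u||_L² ≤ C_P ||u'||_L².


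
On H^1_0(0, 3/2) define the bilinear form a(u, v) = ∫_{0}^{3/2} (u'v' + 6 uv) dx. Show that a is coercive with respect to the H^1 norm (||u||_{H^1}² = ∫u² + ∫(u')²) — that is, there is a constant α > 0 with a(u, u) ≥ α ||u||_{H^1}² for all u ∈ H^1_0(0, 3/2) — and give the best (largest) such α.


α = 1

Coercivity of a(·,·) on H^1_0(0, 3/2) means a(u, u) ≥ α ||u||_{H^1}² for every u ∈ H^1_0.
The interval has length L = 3/2, and Poincaré/coercivity depend only on L. Here a(u, u) = ∫(u')² + (6)·∫u².
Here c = 6 ≥ 1, so a(u,u) = ∫(u')² + c∫u² ≥ ∫(u')² + ∫u² = ||u||_{H^1}², i.e. α = 1 works. No larger α is possible: a(u,u) ≥ α||u||_{H^1}² means (1−α)∫(u')² ≥ (α−c)∫u², and for the modes u_n = sin(nπ(x−x₀)/L) (x₀ the left endpoint) one has ∫u_n²/∫(u_n')² = (L/(nπ))² → 0, so a(u_n,u_n)/||u_n||_{H^1}² → 1. Hence the optimal constant is α = 1.
Therefore α = 1.


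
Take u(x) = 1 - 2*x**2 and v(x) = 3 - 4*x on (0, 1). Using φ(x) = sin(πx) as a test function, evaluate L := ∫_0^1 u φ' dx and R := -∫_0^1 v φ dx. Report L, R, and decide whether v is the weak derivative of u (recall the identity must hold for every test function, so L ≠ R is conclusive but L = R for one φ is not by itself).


LHS = 4/π, RHS = -2/π. No, v is not the weak derivative of u.

u(x) = 1 - 2*x**2, classical derivative u'(x) = -4*x.
φ(x) = sin(πx), so φ'(x) = π*cos(π*x).
Note φ(0) = φ(1) = 0, so the boundary term u·φ vanishes.
LHS = ∫_0^1 u(x) φ'(x) dx = ∫_0^1 (-2*π*x^2*cos(π*x) + π*cos(π*x)) dx. Term by term:
  ∫_0^1 π*cos(π*x) dx = 0;  ∫_0^1 -2*π*x^2*cos(π*x) dx = 4/π.
Sum: 0 + 4/π = 4/π.
So LHS = 4/π.
∫_0^1 v(x) φ(x) dx = ∫_0^1 (-4*x*sin(π*x) + 3*sin(π*x)) dx. Term by term:
  ∫_0^1 3*sin(π*x) dx = 6/π;  ∫_0^1 -4*x*sin(π*x) dx = -4/π.
Sum: 6/π − 4/π = 2/π.
So RHS = -∫_0^1 v(x) φ(x) dx = -2/π.
LHS − RHS = 6/π ≠ 0, so the identity fails.
(For a valid weak derivative the identity must hold for EVERY test function, in particular this one. The failure shows v is NOT the weak derivative of u.)
Correct weak derivative would be u'(x) = -4*x.


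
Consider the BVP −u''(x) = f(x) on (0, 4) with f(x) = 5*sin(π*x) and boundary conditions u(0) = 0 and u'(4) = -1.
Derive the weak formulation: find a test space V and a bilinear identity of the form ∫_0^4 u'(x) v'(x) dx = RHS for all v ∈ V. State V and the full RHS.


V = {v ∈ H^1(0, 4) : v(0) = 0} (test functions vanish at x = 0 where u is specified); weak form: ∫_0^4 u'v' dx = ∫_0^4 (5*sin(π*x)) v dx − v(4) for all v ∈ V.

Multiply both sides by a test function v and integrate from 0 to 4:
  ∫_0^4 −u''(x) v(x) dx = ∫_0^4 f(x) v(x) dx.
Integrate the LHS by parts once:
  ∫_0^4 −u'' v dx = −[u'(x) v(x)]_0^4 + ∫_0^4 u'(x) v'(x) dx.
Thus ∫_0^4 u'(x) v'(x) dx = ∫_0^4 f(x) v(x) dx + [u'(x) v(x)]_0^4.
Choose V so that boundary terms are either known or forced to vanish.
Mixed BC: u(0) = 0 (Dirichlet) and u'(4) = -1 (Neumann). Define V = {v ∈ H^1(0, 4) : v(0) = 0}. Then [u' v]_0^4 = u'(4)·v(4) − u'(0)·0 = − v(4).
Weak formulation: find u (satisfying any essential BC) such that ∫_0^4 u'(x) v'(x) dx = ∫_0^4 f v dx − v(4) for all v ∈ V (Dirichlet at 0 absorbed into V; Neumann datum at x = 4 contributes the boundary term).
Substituting f(x) = 5*sin(π*x), the right-hand side is ∫_0^4 (5*sin(π*x)) v dx − v(4).


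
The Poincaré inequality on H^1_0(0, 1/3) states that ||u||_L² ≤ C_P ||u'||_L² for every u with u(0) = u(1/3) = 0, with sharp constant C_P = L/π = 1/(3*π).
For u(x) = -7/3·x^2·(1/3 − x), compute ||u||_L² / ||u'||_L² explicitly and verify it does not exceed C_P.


||u||_L² / ||u'||_L² = sqrt(14)/42 < C_P = 1/(3*π).

u(x) = -7/3·x^2·(1/3 − x), so u'(x) = 7*x*(9*x - 2)/9.
u(x) = -7/3·x^2·(1/3 − x) vanishes at x = 0 and x = 1/3, so u ∈ H^1_0(0, 1/3). Differentiate via the product rule and integrate the resulting polynomials term by term.
  ∫_0^1/3 u² dx = ∫_0^1/3 (49*x^6/9 - 98*x^5/27 + 49*x^4/81) dx. Term by term:
    ∫_0^1/3 49*x^6/9 dx = 7/19683;  ∫_0^1/3 -98*x^5/27 dx = -49/59049;  ∫_0^1/3 49*x^4/81 dx = 49/98415.
  Sum: 7/19683 − 49/59049 + 49/98415 = 7/295245.
  ∫_0^1/3 (u')² dx = ∫_0^1/3 (49*x^4 - 196*x^3/9 + 196*x^2/81) dx. Term by term:
    ∫_0^1/3 49*x^4 dx = 49/1215;  ∫_0^1/3 -196*x^3/9 dx = -49/729;  ∫_0^1/3 196*x^2/81 dx = 196/6561.
  Sum: 49/1215 − 49/729 + 196/6561 = 98/32805.
∫_0^1/3 u² dx = 7/295245, so ||u||_L² = sqrt(35)/1215.
∫_0^1/3 (u')² dx = 98/32805, so ||u'||_L² = 7*sqrt(10)/405.
Ratio ||u||_L² / ||u'||_L² = sqrt(14)/42.
Sharp Poincaré constant on H^1_0(0, 1/3) is C_P = L/π = 1/(3*π), achieved by sin(3*π·x).
A polynomial bump cannot attain the sharp Poincaré constant (only the first sine eigenfunction does), so the ratio is strictly less than C_P, consistent with ||u||_L² ≤ C_P ||u'||_L².


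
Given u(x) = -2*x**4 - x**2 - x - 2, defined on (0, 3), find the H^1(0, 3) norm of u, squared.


||u||_{H^1}^2 = 2307777/70

The H^1 norm (squared) on an interval (0, L) is
  ||u||_{H^1}^2 = ∫_0^L u(x)^2 dx + ∫_0^L u'(x)^2 dx.
Compute u'(x) = -8*x**3 - 2*x - 1.
Then u(x)^2 = 4*x**8 + 4*x**6 + 4*x**5 + 9*x**4 + 2*x**3 + 5*x**2 + 4*x + 4 and u'(x)^2 = 64*x**6 + 32*x**4 + 16*x**3 + 4*x**2 + 4*x + 1.
Integrate each monomial from 0 to 3 using ∫_0^3 c·x^n dx = c·3^(n+1)/(n+1):
  ∫_0^3 u(x)^2 dx = ∫_0^3 (4*x^8 + 4*x^6 + 4*x^5 + 9*x^4 + 2*x^3 + 5*x^2 + 4*x + 4) dx. Term by term:
    ∫_0^3 4*x^8 dx = 8748;  ∫_0^3 4*x^6 dx = 8748/7;  ∫_0^3 4*x^5 dx = 486;
    ∫_0^3 9*x^4 dx = 2187/5;  ∫_0^3 2*x^3 dx = 81/2;  ∫_0^3 5*x^2 dx = 45;
    ∫_0^3 4*x dx = 18;  ∫_0^3 4 dx = 12.
  Sum: 8748 + 8748/7 + 486 + 2187/5 + 81/2 + 45 + 18 + 12 = 772563/70.
  ∫_0^3 u'(x)^2 dx = ∫_0^3 (64*x^6 + 32*x^4 + 16*x^3 + 4*x^2 + 4*x + 1) dx. Term by term:
    ∫_0^3 64*x^6 dx = 139968/7;  ∫_0^3 32*x^4 dx = 7776/5;  ∫_0^3 16*x^3 dx = 324;
    ∫_0^3 4*x^2 dx = 36;  ∫_0^3 4*x dx = 18;  ∫_0^3 1 dx = 3.
  Sum: 139968/7 + 7776/5 + 324 + 36 + 18 + 3 = 767607/35.
Adding: ||u||_{H^1}^2 = 772563/70 + 767607/35 = 2307777/70.


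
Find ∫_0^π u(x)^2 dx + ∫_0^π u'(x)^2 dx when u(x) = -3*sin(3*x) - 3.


||u||_{H^1(0,π)}^2 = 12 + 54*π

u'(x) = -9*cos(3*x).
Expand u² and (u')² and integrate term by term on (0, π), using: for integers n ≥ 1, ∫_0^π sin²(nx) dx = ∫_0^π cos²(nx) dx = π/2; for n ≠ n', ∫_0^π sin(nx)sin(n'x) dx = ∫_0^π cos(nx)cos(n'x) dx = 0; and by product-to-sum, ∫_0^π sin(nx)cos(n'x) dx = ½∫_0^π [sin((n+n')x) + sin((n−n')x)] dx, which is 0 when n+n' is even and 2n/(n²−n'²) when n+n' is odd (it need not vanish on (0, π)). For the constant mode: ∫_0^π 1 dx = π, ∫_0^π cos(nx) dx = 0, ∫_0^π sin(nx) dx = (1−(−1)^n)/n.
  u² squared terms: (-3)²·∫1 dx = 9·π = 9*π;  (-3)²·∫sin(3x)² dx = 9·π/2 = 9*π/2.
  u² cross terms: 2·(-3)·(-3)·∫1·sin(3x) dx = 18·(2/3) = 12.
  So ∫_0^π u² dx = 9*π + 9*π/2 + 12 = 12 + 27*π/2.
  (u')² squared terms: (-9)²·∫cos(3x)² dx = 81·π/2 = 81*π/2.
  So ∫_0^π (u')² dx = 81*π/2.
||u||_{H^1}^2 = (12 + 27*π/2) + (81*π/2) = 12 + 54*π.


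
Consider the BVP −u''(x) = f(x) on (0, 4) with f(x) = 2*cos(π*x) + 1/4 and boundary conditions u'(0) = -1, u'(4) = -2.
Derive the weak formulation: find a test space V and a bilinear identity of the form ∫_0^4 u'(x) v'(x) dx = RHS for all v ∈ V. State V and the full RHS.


V = H^1(0, 4) (v unrestricted at boundary; u is determined up to an additive constant); weak form: ∫_0^4 u'v' dx = ∫_0^4 (2*cos(π*x) + 1/4) v dx − 2·v(4) + v(0) for all v ∈ V.

Multiply both sides by a test function v and integrate from 0 to 4:
  ∫_0^4 −u''(x) v(x) dx = ∫_0^4 f(x) v(x) dx.
Integrate the LHS by parts once:
  ∫_0^4 −u'' v dx = −[u'(x) v(x)]_0^4 + ∫_0^4 u'(x) v'(x) dx.
Thus ∫_0^4 u'(x) v'(x) dx = ∫_0^4 f(x) v(x) dx + [u'(x) v(x)]_0^4.
Choose V so that boundary terms are either known or forced to vanish.
u has inhomogeneous Neumann u'(0) = -1, u'(4) = -2. [u' v]_0^4 = (-2)·v(4) − (-1)·v(0) = − 2·v(4) + v(0). Take V = H^1(0, 4); boundary term becomes part of RHS.
Weak formulation: find u (satisfying any essential BC) such that ∫_0^4 u'(x) v'(x) dx = ∫_0^4 f v dx − 2·v(4) + v(0) for all v ∈ V (Neumann data are natural BCs: they enter the RHS as boundary terms).
Substituting f(x) = 2*cos(π*x) + 1/4, the right-hand side is ∫_0^4 (2*cos(π*x) + 1/4) v dx − 2·v(4) + v(0).
Compatibility check (pure Neumann): taking v ≡ 1 ∈ V gives 0 = ∫_0^4 f dx + (-2) − (-1), i.e. ∫_0^4 f dx must equal u'(0) − u'(4) = 1. Indeed ∫_0^4 (2*cos(π*x) + 1/4) dx = 1, so the data are compatible. The solution is then unique only up to an additive constant (fix it e.g. by requiring ∫_0^4 u dx = 0).


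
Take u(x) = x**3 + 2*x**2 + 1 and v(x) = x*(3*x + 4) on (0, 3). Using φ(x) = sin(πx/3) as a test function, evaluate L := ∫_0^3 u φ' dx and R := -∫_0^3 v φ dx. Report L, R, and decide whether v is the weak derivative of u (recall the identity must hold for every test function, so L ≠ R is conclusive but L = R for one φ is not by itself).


LHS = -117/π + 324/π^3, RHS = -117/π + 324/π^3. Yes, v = u' weakly.

u(x) = x**3 + 2*x**2 + 1, classical derivative u'(x) = 3*x**2 + 4*x.
φ(x) = sin(πx/3), so φ'(x) = π*cos(π*x/3)/3.
Note φ(0) = φ(3) = 0, so the boundary term u·φ vanishes.
LHS = ∫_0^3 u(x) φ'(x) dx = ∫_0^3 (π*x^3*cos(π*x/3)/3 + 2*π*x^2*cos(π*x/3)/3 + π*cos(π*x/3)/3) dx. Term by term:
  ∫_0^3 π*cos(π*x/3)/3 dx = 0;  ∫_0^3 π*x^3*cos(π*x/3)/3 dx = -81/π + 324/π^3;  ∫_0^3 2*π*x^2*cos(π*x/3)/3 dx = -36/π.
Sum: 0 + -81/π + 324/π^3 − 36/π = -117/π + 324/π^3.
So LHS = -117/π + 324/π^3.
∫_0^3 v(x) φ(x) dx = ∫_0^3 (3*x^2*sin(π*x/3) + 4*x*sin(π*x/3)) dx. Term by term:
  ∫_0^3 3*x^2*sin(π*x/3) dx = -324/π^3 + 81/π;  ∫_0^3 4*x*sin(π*x/3) dx = 36/π.
Sum: -324/π^3 + 81/π + 36/π = -324/π^3 + 117/π.
So RHS = -∫_0^3 v(x) φ(x) dx = -117/π + 324/π^3.
LHS = RHS, so the identity holds for this test φ.
Moreover u is smooth here and v(x) = u'(x) = 3*x**2 + 4*x pointwise, so the identity holds for every test function. Hence v is the weak derivative of u.


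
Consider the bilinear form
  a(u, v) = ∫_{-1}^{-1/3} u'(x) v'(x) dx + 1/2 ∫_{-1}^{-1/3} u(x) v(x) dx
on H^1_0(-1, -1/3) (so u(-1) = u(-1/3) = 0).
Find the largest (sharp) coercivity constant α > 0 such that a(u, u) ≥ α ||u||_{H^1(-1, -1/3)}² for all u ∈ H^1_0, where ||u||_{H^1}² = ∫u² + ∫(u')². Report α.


α = (2 + 9*π^2)/(4 + 9*π^2)

Coercivity of a(·,·) on H^1_0(-1, -1/3) means a(u, u) ≥ α ||u||_{H^1}² for every u ∈ H^1_0.
The interval has length L = 2/3, and Poincaré/coercivity depend only on L. Here a(u, u) = ∫(u')² + (1/2)·∫u².
Here 0 < c = 1/2 < 1. The condition a(u,u) ≥ α||u||_{H^1}² reads (1−α)∫(u')² ≥ (α−c)∫u². Any admissible α is ≤ 1 (rapidly oscillating u have ∫u²/∫(u')² → 0), and α = 1 would force 0 ≥ (1−c)∫u², impossible since c < 1; so 1−α > 0. By the sharp Poincaré inequality on H^1_0 of an interval of length L, ∫(u')² ≥ (π/L)²∫u² with equality for the first sine mode sin(π(x−x₀)/L) (x₀ the left endpoint), so the inequality holds for all u iff (1−α)(π/L)² ≥ α − c, i.e. α ≤ ((π/L)² + c)/((π/L)² + 1) = (1 + c(L/π)²)/(1 + (L/π)²). With (π/L)² = 9*π^2/4 and c = 1/2, the largest admissible constant is α = ((π/L)² + c)/((π/L)² + 1).
Simplifying, α = (2 + 9*π^2)/(4 + 9*π^2).


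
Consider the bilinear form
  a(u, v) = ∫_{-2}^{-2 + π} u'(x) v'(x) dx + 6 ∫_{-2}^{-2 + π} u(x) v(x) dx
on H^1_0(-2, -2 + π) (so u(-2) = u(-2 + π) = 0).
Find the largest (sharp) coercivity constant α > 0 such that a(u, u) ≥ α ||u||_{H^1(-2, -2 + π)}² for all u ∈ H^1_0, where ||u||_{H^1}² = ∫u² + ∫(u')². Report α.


α = 1

Coercivity of a(·,·) on H^1_0(-2, -2 + π) means a(u, u) ≥ α ||u||_{H^1}² for every u ∈ H^1_0.
The interval has length L = π, and Poincaré/coercivity depend only on L. Here a(u, u) = ∫(u')² + (6)·∫u².
Here c = 6 ≥ 1, so a(u,u) = ∫(u')² + c∫u² ≥ ∫(u')² + ∫u² = ||u||_{H^1}², i.e. α = 1 works. No larger α is possible: a(u,u) ≥ α||u||_{H^1}² means (1−α)∫(u')² ≥ (α−c)∫u², and for the modes u_n = sin(nπ(x−x₀)/L) (x₀ the left endpoint) one has ∫u_n²/∫(u_n')² = (L/(nπ))² → 0, so a(u_n,u_n)/||u_n||_{H^1}² → 1. Hence the optimal constant is α = 1.
Therefore α = 1.


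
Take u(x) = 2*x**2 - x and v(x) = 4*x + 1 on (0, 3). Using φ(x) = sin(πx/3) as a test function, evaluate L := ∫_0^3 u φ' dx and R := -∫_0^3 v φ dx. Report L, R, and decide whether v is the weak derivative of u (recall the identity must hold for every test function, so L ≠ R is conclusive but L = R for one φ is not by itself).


LHS = -30/π, RHS = -42/π. No, v is not the weak derivative of u.

u(x) = 2*x**2 - x, classical derivative u'(x) = 4*x - 1.
φ(x) = sin(πx/3), so φ'(x) = π*cos(π*x/3)/3.
Note φ(0) = φ(3) = 0, so the boundary term u·φ vanishes.
LHS = ∫_0^3 u(x) φ'(x) dx = ∫_0^3 (2*π*x^2*cos(π*x/3)/3 - π*x*cos(π*x/3)/3) dx. Term by term:
  ∫_0^3 -π*x*cos(π*x/3)/3 dx = 6/π;  ∫_0^3 2*π*x^2*cos(π*x/3)/3 dx = -36/π.
Sum: 6/π − 36/π = -30/π.
So LHS = -30/π.
∫_0^3 v(x) φ(x) dx = ∫_0^3 (4*x*sin(π*x/3) + sin(π*x/3)) dx. Term by term:
  ∫_0^3 4*x*sin(π*x/3) dx = 36/π;  ∫_0^3 sin(π*x/3) dx = 6/π.
Sum: 36/π + 6/π = 42/π.
So RHS = -∫_0^3 v(x) φ(x) dx = -42/π.
LHS − RHS = 12/π ≠ 0, so the identity fails.
(For a valid weak derivative the identity must hold for EVERY test function, in particular this one. The failure shows v is NOT the weak derivative of u.)
Correct weak derivative would be u'(x) = 4*x - 1.


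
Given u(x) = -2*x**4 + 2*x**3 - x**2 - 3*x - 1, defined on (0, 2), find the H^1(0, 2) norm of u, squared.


||u||_{H^1}^2 = 265816/315

The H^1 norm (squared) on an interval (0, L) is
  ||u||_{H^1}^2 = ∫_0^L u(x)^2 dx + ∫_0^L u'(x)^2 dx.
Compute u'(x) = -8*x**3 + 6*x**2 - 2*x - 3.
Then u(x)^2 = 4*x**8 - 8*x**7 + 8*x**6 + 8*x**5 - 7*x**4 + 2*x**3 + 11*x**2 + 6*x + 1 and u'(x)^2 = 64*x**6 - 96*x**5 + 68*x**4 + 24*x**3 - 32*x**2 + 12*x + 9.
Integrate each monomial from 0 to 2 using ∫_0^2 c·x^n dx = c·2^(n+1)/(n+1):
  ∫_0^2 u(x)^2 dx = ∫_0^2 (4*x^8 - 8*x^7 + 8*x^6 + 8*x^5 - 7*x^4 + 2*x^3 + 11*x^2 + 6*x + 1) dx. Term by term:
    ∫_0^2 4*x^8 dx = 2048/9;  ∫_0^2 -8*x^7 dx = -256;  ∫_0^2 8*x^6 dx = 1024/7;
    ∫_0^2 8*x^5 dx = 256/3;  ∫_0^2 -7*x^4 dx = -224/5;  ∫_0^2 2*x^3 dx = 8;
    ∫_0^2 11*x^2 dx = 88/3;  ∫_0^2 6*x dx = 12;  ∫_0^2 1 dx = 2.
  Sum: 2048/9 − 256 + 1024/7 + 256/3 − 224/5 + 8 + 88/3 + 12 + 2 = 66058/315.
  ∫_0^2 u'(x)^2 dx = ∫_0^2 (64*x^6 - 96*x^5 + 68*x^4 + 24*x^3 - 32*x^2 + 12*x + 9) dx. Term by term:
    ∫_0^2 64*x^6 dx = 8192/7;  ∫_0^2 -96*x^5 dx = -1024;  ∫_0^2 68*x^4 dx = 2176/5;
    ∫_0^2 24*x^3 dx = 96;  ∫_0^2 -32*x^2 dx = -256/3;  ∫_0^2 12*x dx = 24;
    ∫_0^2 9 dx = 18.
  Sum: 8192/7 − 1024 + 2176/5 + 96 − 256/3 + 24 + 18 = 66586/105.
Adding: ||u||_{H^1}^2 = 66058/315 + 66586/105 = 265816/315.


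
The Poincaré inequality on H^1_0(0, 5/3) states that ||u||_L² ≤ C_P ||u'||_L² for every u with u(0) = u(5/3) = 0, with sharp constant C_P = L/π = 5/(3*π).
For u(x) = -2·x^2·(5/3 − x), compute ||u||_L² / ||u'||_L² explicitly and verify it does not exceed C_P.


||u||_L² / ||u'||_L² = 5*sqrt(14)/42 < C_P = 5/(3*π).

u(x) = -2·x^2·(5/3 − x), so u'(x) = 2*x*(9*x - 10)/3.
u(x) = -2·x^2·(5/3 − x) vanishes at x = 0 and x = 5/3, so u ∈ H^1_0(0, 5/3). Differentiate via the product rule and integrate the resulting polynomials term by term.
  ∫_0^5/3 u² dx = ∫_0^5/3 (4*x^6 - 40*x^5/3 + 100*x^4/9) dx. Term by term:
    ∫_0^5/3 4*x^6 dx = 312500/15309;  ∫_0^5/3 -40*x^5/3 dx = -312500/6561;  ∫_0^5/3 100*x^4/9 dx = 62500/2187.
  Sum: 312500/15309 − 312500/6561 + 62500/2187 = 62500/45927.
  ∫_0^5/3 (u')² dx = ∫_0^5/3 (36*x^4 - 80*x^3 + 400*x^2/9) dx. Term by term:
    ∫_0^5/3 36*x^4 dx = 2500/27;  ∫_0^5/3 -80*x^3 dx = -12500/81;  ∫_0^5/3 400*x^2/9 dx = 50000/729.
  Sum: 2500/27 − 12500/81 + 50000/729 = 5000/729.
∫_0^5/3 u² dx = 62500/45927, so ||u||_L² = 250*sqrt(7)/567.
∫_0^5/3 (u')² dx = 5000/729, so ||u'||_L² = 50*sqrt(2)/27.
Ratio ||u||_L² / ||u'||_L² = 5*sqrt(14)/42.
Sharp Poincaré constant on H^1_0(0, 5/3) is C_P = L/π = 5/(3*π), achieved by sin(3*π/5·x).
A polynomial bump cannot attain the sharp Poincaré constant (only the first sine eigenfunction does), so the ratio is strictly less than C_P, consistent with ||u||_L² ≤ C_P ||u'||_L².


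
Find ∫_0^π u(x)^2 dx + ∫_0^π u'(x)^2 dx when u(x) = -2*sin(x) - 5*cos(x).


||u||_{H^1(0,π)}^2 = 29*π

u'(x) = 5*sin(x) - 2*cos(x).
Expand u² and (u')² and integrate term by term on (0, π), using: for integers n ≥ 1, ∫_0^π sin²(nx) dx = ∫_0^π cos²(nx) dx = π/2; for n ≠ n', ∫_0^π sin(nx)sin(n'x) dx = ∫_0^π cos(nx)cos(n'x) dx = 0; and by product-to-sum, ∫_0^π sin(nx)cos(n'x) dx = ½∫_0^π [sin((n+n')x) + sin((n−n')x)] dx, which is 0 when n+n' is even and 2n/(n²−n'²) when n+n' is odd (it need not vanish on (0, π)).
  u² squared terms: (-5)²·∫cos(x)² dx = 25·π/2 = 25*π/2;  (-2)²·∫sin(x)² dx = 4·π/2 = 2*π.
  u² cross terms: 2·(-5)·(-2)·∫cos(x)·sin(x) dx = 20·(0) = 0.
  So ∫_0^π u² dx = 25*π/2 + 2*π + 0 = 29*π/2.
  (u')² squared terms: (-2)²·∫cos(x)² dx = 4·π/2 = 2*π;  (5)²·∫sin(x)² dx = 25·π/2 = 25*π/2.
  (u')² cross terms: 2·(-2)·(5)·∫cos(x)·sin(x) dx = -20·(0) = 0.
  So ∫_0^π (u')² dx = 2*π + 25*π/2 + 0 = 29*π/2.
||u||_{H^1}^2 = (29*π/2) + (29*π/2) = 29*π.


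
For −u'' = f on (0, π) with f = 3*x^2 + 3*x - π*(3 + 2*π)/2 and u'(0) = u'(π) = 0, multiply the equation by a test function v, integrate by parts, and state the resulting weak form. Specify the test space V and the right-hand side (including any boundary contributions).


V = H^1(0, π) (no boundary constraint on v; u is determined up to an additive constant); weak form: ∫_0^π u'v' dx = ∫_0^π (3*x^2 + 3*x - π*(3 + 2*π)/2) v dx for all v ∈ V.

Multiply both sides by a test function v and integrate from 0 to π:
  ∫_0^π −u''(x) v(x) dx = ∫_0^π f(x) v(x) dx.
Integrate the LHS by parts once:
  ∫_0^π −u'' v dx = −[u'(x) v(x)]_0^π + ∫_0^π u'(x) v'(x) dx.
Thus ∫_0^π u'(x) v'(x) dx = ∫_0^π f(x) v(x) dx + [u'(x) v(x)]_0^π.
Choose V so that boundary terms are either known or forced to vanish.
u has homogeneous Neumann: u'(0) = u'(π) = 0. So [u' v]_0^π = 0·v(π) − 0·v(0) = 0 for any v; take V = H^1(0, π).
Weak formulation: find u (satisfying any essential BC) such that ∫_0^π u'(x) v'(x) dx = ∫_0^π f v dx for all v ∈ V (homogeneous Neumann, so boundary terms vanish).
Substituting f(x) = 3*x^2 + 3*x - π*(3 + 2*π)/2, the right-hand side is ∫_0^π (3*x^2 + 3*x - π*(3 + 2*π)/2) v dx.
Compatibility check (pure Neumann): taking v ≡ 1 ∈ V gives 0 = ∫_0^π f dx + (0) − (0), i.e. ∫_0^π f dx must equal u'(0) − u'(π) = 0. Indeed ∫_0^π (3*x^2 + 3*x - π*(3 + 2*π)/2) dx = 0, so the data are compatible. The solution is then unique only up to an additive constant (fix it e.g. by requiring ∫_0^π u dx = 0).


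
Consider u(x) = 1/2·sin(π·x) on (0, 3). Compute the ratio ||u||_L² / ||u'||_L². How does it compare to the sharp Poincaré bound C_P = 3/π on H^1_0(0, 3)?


||u||_L² / ||u'||_L² = 1/π < C_P = 3/π.

u(x) = 1/2·sin(π·x), so u'(x) = π*cos(π*x)/2.
Writing u(x) = A·sin(kπx/L) with A = 1/2 and k = 3, use ∫_0^L sin²(kπx/L) dx = L/2 and ∫_0^L cos²(kπx/L) dx = L/2.
u² = 1/4·sin²(π·x) and (u')² = π^2/4·cos²(π·x), and each of sin², cos² integrates to L/2 = 3/2 over (0, 3).
∫_0^3 u² dx = 3/8, so ||u||_L² = sqrt(6)/4.
∫_0^3 (u')² dx = 3*π^2/8, so ||u'||_L² = sqrt(6)*π/4.
Ratio ||u||_L² / ||u'||_L² = 1/π.
Sharp Poincaré constant on H^1_0(0, 3) is C_P = L/π = 3/π, achieved by sin(π/3·x).
This is the k = 3 harmonic; the ratio L/(kπ) is strictly less than C_P = L/π, consistent with the sharp inequality ||u||_L² ≤ C_P ||u'||_L².


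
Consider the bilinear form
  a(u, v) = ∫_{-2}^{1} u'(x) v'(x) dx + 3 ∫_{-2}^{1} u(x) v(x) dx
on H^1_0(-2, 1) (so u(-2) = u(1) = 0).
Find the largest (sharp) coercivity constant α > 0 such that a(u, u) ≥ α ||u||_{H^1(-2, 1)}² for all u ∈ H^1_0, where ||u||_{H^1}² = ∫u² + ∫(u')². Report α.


α = 1

Coercivity of a(·,·) on H^1_0(-2, 1) means a(u, u) ≥ α ||u||_{H^1}² for every u ∈ H^1_0.
The interval has length L = 3, and Poincaré/coercivity depend only on L. Here a(u, u) = ∫(u')² + (3)·∫u².
Here c = 3 ≥ 1, so a(u,u) = ∫(u')² + c∫u² ≥ ∫(u')² + ∫u² = ||u||_{H^1}², i.e. α = 1 works. No larger α is possible: a(u,u) ≥ α||u||_{H^1}² means (1−α)∫(u')² ≥ (α−c)∫u², and for the modes u_n = sin(nπ(x−x₀)/L) (x₀ the left endpoint) one has ∫u_n²/∫(u_n')² = (L/(nπ))² → 0, so a(u_n,u_n)/||u_n||_{H^1}² → 1. Hence the optimal constant is α = 1.
Therefore α = 1.


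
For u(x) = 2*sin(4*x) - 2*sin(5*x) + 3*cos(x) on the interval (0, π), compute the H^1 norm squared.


||u||_{H^1(0,π)}^2 = 64/5 + 95*π

u'(x) = -3*sin(x) + 8*cos(4*x) - 10*cos(5*x).
Expand u² and (u')² and integrate term by term on (0, π), using: for integers n ≥ 1, ∫_0^π sin²(nx) dx = ∫_0^π cos²(nx) dx = π/2; for n ≠ n', ∫_0^π sin(nx)sin(n'x) dx = ∫_0^π cos(nx)cos(n'x) dx = 0; and by product-to-sum, ∫_0^π sin(nx)cos(n'x) dx = ½∫_0^π [sin((n+n')x) + sin((n−n')x)] dx, which is 0 when n+n' is even and 2n/(n²−n'²) when n+n' is odd (it need not vanish on (0, π)).
  u² squared terms: (-2)²·∫sin(5x)² dx = 4·π/2 = 2*π;  (2)²·∫sin(4x)² dx = 4·π/2 = 2*π;  (3)²·∫cos(x)² dx = 9·π/2 = 9*π/2.
  u² cross terms: 2·(-2)·(2)·∫sin(5x)·sin(4x) dx = -8·(0) = 0;  2·(-2)·(3)·∫sin(5x)·cos(x) dx = -12·(0) = 0;  2·(2)·(3)·∫sin(4x)·cos(x) dx = 12·(8/15) = 32/5.
  So ∫_0^π u² dx = 2*π + 2*π + 9*π/2 + 0 + 0 + 32/5 = 32/5 + 17*π/2.
  (u')² squared terms: (-10)²·∫cos(5x)² dx = 100·π/2 = 50*π;  (-3)²·∫sin(x)² dx = 9·π/2 = 9*π/2;  (8)²·∫cos(4x)² dx = 64·π/2 = 32*π.
  (u')² cross terms: 2·(-10)·(-3)·∫cos(5x)·sin(x) dx = 60·(0) = 0;  2·(-10)·(8)·∫cos(5x)·cos(4x) dx = -160·(0) = 0;  2·(-3)·(8)·∫sin(x)·cos(4x) dx = -48·(-2/15) = 32/5.
  So ∫_0^π (u')² dx = 50*π + 9*π/2 + 32*π + 0 + 0 + 32/5 = 32/5 + 173*π/2.
||u||_{H^1}^2 = (32/5 + 17*π/2) + (32/5 + 173*π/2) = 64/5 + 95*π.


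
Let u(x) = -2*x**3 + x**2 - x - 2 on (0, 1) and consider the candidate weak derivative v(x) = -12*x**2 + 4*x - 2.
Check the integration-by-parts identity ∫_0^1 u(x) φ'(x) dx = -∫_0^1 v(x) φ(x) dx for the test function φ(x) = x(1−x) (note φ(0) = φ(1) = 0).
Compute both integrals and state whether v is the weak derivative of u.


LHS = 3/10, RHS = 3/5. No, v is not the weak derivative of u.

u(x) = -2*x**3 + x**2 - x - 2, classical derivative u'(x) = -6*x**2 + 2*x - 1.
φ(x) = x(1−x), so φ'(x) = 1 - 2*x.
Note φ(0) = φ(1) = 0, so the boundary term u·φ vanishes.
LHS = ∫_0^1 u(x) φ'(x) dx = ∫_0^1 (4*x^4 - 4*x^3 + 3*x^2 + 3*x - 2) dx. Term by term:
  ∫_0^1 4*x^4 dx = 4/5;  ∫_0^1 -4*x^3 dx = -1;  ∫_0^1 3*x^2 dx = 1;
  ∫_0^1 3*x dx = 3/2;  ∫_0^1 -2 dx = -2.
Sum: 4/5 − 1 + 1 + 3/2 − 2 = 3/10.
So LHS = 3/10.
∫_0^1 v(x) φ(x) dx = ∫_0^1 (12*x^4 - 16*x^3 + 6*x^2 - 2*x) dx. Term by term:
  ∫_0^1 12*x^4 dx = 12/5;  ∫_0^1 -16*x^3 dx = -4;  ∫_0^1 6*x^2 dx = 2;
  ∫_0^1 -2*x dx = -1.
Sum: 12/5 − 4 + 2 − 1 = -3/5.
So RHS = -∫_0^1 v(x) φ(x) dx = 3/5.
LHS − RHS = -3/10 ≠ 0, so the identity fails.
(For a valid weak derivative the identity must hold for EVERY test function, in particular this one. The failure shows v is NOT the weak derivative of u.)
Correct weak derivative would be u'(x) = -6*x**2 + 2*x - 1.


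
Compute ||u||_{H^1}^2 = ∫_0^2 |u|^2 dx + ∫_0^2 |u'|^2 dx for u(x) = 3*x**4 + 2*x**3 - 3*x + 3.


||u||_{H^1}^2 = 171608/35

The H^1 norm (squared) on an interval (0, L) is
  ||u||_{H^1}^2 = ∫_0^L u(x)^2 dx + ∫_0^L u'(x)^2 dx.
Compute u'(x) = 12*x**3 + 6*x**2 - 3.
Then u(x)^2 = 9*x**8 + 12*x**7 + 4*x**6 - 18*x**5 + 6*x**4 + 12*x**3 + 9*x**2 - 18*x + 9 and u'(x)^2 = 144*x**6 + 144*x**5 + 36*x**4 - 72*x**3 - 36*x**2 + 9.
Integrate each monomial from 0 to 2 using ∫_0^2 c·x^n dx = c·2^(n+1)/(n+1):
  ∫_0^2 u(x)^2 dx = ∫_0^2 (9*x^8 + 12*x^7 + 4*x^6 - 18*x^5 + 6*x^4 + 12*x^3 + 9*x^2 - 18*x + 9) dx. Term by term:
    ∫_0^2 9*x^8 dx = 512;  ∫_0^2 12*x^7 dx = 384;  ∫_0^2 4*x^6 dx = 512/7;
    ∫_0^2 -18*x^5 dx = -192;  ∫_0^2 6*x^4 dx = 192/5;  ∫_0^2 12*x^3 dx = 48;
    ∫_0^2 9*x^2 dx = 24;  ∫_0^2 -18*x dx = -36;  ∫_0^2 9 dx = 18.
  Sum: 512 + 384 + 512/7 − 192 + 192/5 + 48 + 24 − 36 + 18 = 30434/35.
  ∫_0^2 u'(x)^2 dx = ∫_0^2 (144*x^6 + 144*x^5 + 36*x^4 - 72*x^3 - 36*x^2 + 9) dx. Term by term:
    ∫_0^2 144*x^6 dx = 18432/7;  ∫_0^2 144*x^5 dx = 1536;  ∫_0^2 36*x^4 dx = 1152/5;
    ∫_0^2 -72*x^3 dx = -288;  ∫_0^2 -36*x^2 dx = -96;  ∫_0^2 9 dx = 18.
  Sum: 18432/7 + 1536 + 1152/5 − 288 − 96 + 18 = 141174/35.
Adding: ||u||_{H^1}^2 = 30434/35 + 141174/35 = 171608/35.


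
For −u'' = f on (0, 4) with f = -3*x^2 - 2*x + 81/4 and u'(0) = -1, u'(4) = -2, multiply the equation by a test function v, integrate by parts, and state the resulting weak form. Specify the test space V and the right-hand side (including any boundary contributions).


V = H^1(0, 4) (v unrestricted at boundary; u is determined up to an additive constant); weak form: ∫_0^4 u'v' dx = ∫_0^4 (-3*x^2 - 2*x + 81/4) v dx − 2·v(4) + v(0) for all v ∈ V.

Multiply both sides by a test function v and integrate from 0 to 4:
  ∫_0^4 −u''(x) v(x) dx = ∫_0^4 f(x) v(x) dx.
Integrate the LHS by parts once:
  ∫_0^4 −u'' v dx = −[u'(x) v(x)]_0^4 + ∫_0^4 u'(x) v'(x) dx.
Thus ∫_0^4 u'(x) v'(x) dx = ∫_0^4 f(x) v(x) dx + [u'(x) v(x)]_0^4.
Choose V so that boundary terms are either known or forced to vanish.
u has inhomogeneous Neumann u'(0) = -1, u'(4) = -2. [u' v]_0^4 = (-2)·v(4) − (-1)·v(0) = − 2·v(4) + v(0). Take V = H^1(0, 4); boundary term becomes part of RHS.
Weak formulation: find u (satisfying any essential BC) such that ∫_0^4 u'(x) v'(x) dx = ∫_0^4 f v dx − 2·v(4) + v(0) for all v ∈ V (Neumann data are natural BCs: they enter the RHS as boundary terms).
Substituting f(x) = -3*x^2 - 2*x + 81/4, the right-hand side is ∫_0^4 (-3*x^2 - 2*x + 81/4) v dx − 2·v(4) + v(0).
Compatibility check (pure Neumann): taking v ≡ 1 ∈ V gives 0 = ∫_0^4 f dx + (-2) − (-1), i.e. ∫_0^4 f dx must equal u'(0) − u'(4) = 1. Indeed ∫_0^4 (-3*x^2 - 2*x + 81/4) dx = 1, so the data are compatible. The solution is then unique only up to an additive constant (fix it e.g. by requiring ∫_0^4 u dx = 0).
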